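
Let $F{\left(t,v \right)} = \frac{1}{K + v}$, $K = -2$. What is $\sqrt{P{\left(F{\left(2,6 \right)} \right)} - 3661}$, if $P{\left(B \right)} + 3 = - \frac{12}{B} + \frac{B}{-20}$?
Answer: $\frac{i \sqrt{1484805}}{20} \approx 60.926 i$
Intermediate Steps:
$F{\left(t,v \right)} = \frac{1}{-2 + v}$
$P{\left(B \right)} = -3 - \frac{12}{B} - \frac{B}{20}$ ($P{\left(B \right)} = -3 + \left(- \frac{12}{B} + \frac{B}{-20}\right) = -3 + \left(- \frac{12}{B} + B \left(- \frac{1}{20}\right)\right) = -3 - \left(\frac{12}{B} + \frac{B}{20}\right) = -3 - \frac{12}{B} - \frac{B}{20}$)
$\sqrt{P{\left(F{\left(2,6 \right)} \right)} - 3661} = \sqrt{\left(-3 - \frac{12}{\frac{1}{-2 + 6}} - \frac{1}{20 \left(-2 + 6\right)}\right) - 3661} = \sqrt{\left(-3 - \frac{12}{\frac{1}{4}} - \frac{1}{20 \cdot 4}\right) - 3661} = \sqrt{\left(-3 - 12 \frac{1}{\frac{1}{4}} - \frac{1}{80}\right) - 3661} = \sqrt{\left(-3 - 48 - \frac{1}{80}\right) - 3661} = \sqrt{- \frac{4081}{80} - 3661} = \sqrt{- \frac{296961}{80}} = \frac{i \sqrt{1484805}}{20}$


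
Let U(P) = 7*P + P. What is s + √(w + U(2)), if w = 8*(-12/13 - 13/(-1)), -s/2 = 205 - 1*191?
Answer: -28 + 2*√4758/13 ≈ -17.388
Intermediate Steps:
s = -28 (s = -2*(205 - 1*191) = -2*(205 - 191) = -2*14 = -28)
U(P) = 8*P
w = 1256/13 (w = 8*(-12*1/13 - 13*(-1)) = 8*(-12/13 + 13) = 8*(157/13) = 1256/13 ≈ 96.615)
s + √(w + U(2)) = -28 + √(1256/13 + 8*2) = -28 + √(1256/13 + 16) = -28 + √(1464/13) = -28 + 2*√4758/13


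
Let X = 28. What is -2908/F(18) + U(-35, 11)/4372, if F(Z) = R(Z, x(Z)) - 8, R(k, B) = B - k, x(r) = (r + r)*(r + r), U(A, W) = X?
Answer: -1584777/694055 ≈ -2.2834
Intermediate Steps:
U(A, W) = 28
x(r) = 4*r² (x(r) = (2*r)*(2*r) = 4*r²)
F(Z) = -8 - Z + 4*Z² (F(Z) = (4*Z² - Z) - 8 = (-Z + 4*Z²) - 8 = -8 - Z + 4*Z²)
-2908/F(18) + U(-35, 11)/4372 = -2908/(-8 - 1*18 + 4*18²) + 28/4372 = -2908/(-8 - 18 + 4*324) + 28*(1/4372) = -2908/(-8 - 18 + 1296) + 7/1093 = -2908/1270 + 7/1093 = -2908*1/1270 + 7/1093 = -1454/635 + 7/1093 = -1584777/694055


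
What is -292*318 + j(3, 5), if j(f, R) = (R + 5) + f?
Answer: -92843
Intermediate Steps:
j(f, R) = 5 + R + f (j(f, R) = (5 + R) + f = 5 + R + f)
-292*318 + j(3, 5) = -292*318 + (5 + 5 + 3) = -92856 + 13 = -92843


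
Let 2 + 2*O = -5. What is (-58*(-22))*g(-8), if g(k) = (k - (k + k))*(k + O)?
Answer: -117392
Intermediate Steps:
O = -7/2 (O = -1 + (1/2)*(-5) = -1 - 5/2 = -7/2 ≈ -3.5000)
g(k) = -k*(-7/2 + k) (g(k) = (k - (k + k))*(k - 7/2) = (k - 2*k)*(-7/2 + k) = (-k)*(-7/2 + k) = -k*(-7/2 + k))
(-58*(-22))*g(-8) = (-58*(-22))*((1/2)*(-8)*(7 - 2*(-8))) = 1276*((1/2)*(-8)*(7 + 16)) = 1276*((1/2)*(-8)*23) = 1276*(-92) = -117392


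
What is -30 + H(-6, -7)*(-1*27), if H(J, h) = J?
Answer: 132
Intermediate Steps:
-30 + H(-6, -7)*(-1*27) = -30 - (-6)*27 = -30 - 6*(-27) = -30 + 162 = 132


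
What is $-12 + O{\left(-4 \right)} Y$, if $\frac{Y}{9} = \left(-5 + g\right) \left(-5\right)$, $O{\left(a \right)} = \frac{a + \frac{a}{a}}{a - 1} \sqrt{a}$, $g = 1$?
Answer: $-12 + 216 i \approx -12.0 + 216.0 i$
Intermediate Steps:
$O{\left(a \right)} = \frac{\sqrt{a} \left(1 + a\right)}{-1 + a}$ ($O{\left(a \right)} = \frac{a + 1}{-1 + a} \sqrt{a} = \frac{1 + a}{-1 + a} \sqrt{a} = \frac{\sqrt{a} \left(1 + a\right)}{-1 + a}$)
$Y = 180$ ($Y = 9 \left(-5 + 1\right) \left(-5\right) = 9 \left(\left(-4\right) \left(-5\right)\right) = 9 \cdot 20 = 180$)
$-12 + O{\left(-4 \right)} Y = -12 + \frac{\sqrt{-4} \left(1 - 4\right)}{-1 - 4} \cdot 180 = -12 + 2 i \frac{1}{-5} \left(-3\right) 180 = -12 + 2 i \left(- \frac{1}{5}\right) \left(-3\right) 180 = -12 + \frac{6 i}{5} \cdot 180 = -12 + 216 i$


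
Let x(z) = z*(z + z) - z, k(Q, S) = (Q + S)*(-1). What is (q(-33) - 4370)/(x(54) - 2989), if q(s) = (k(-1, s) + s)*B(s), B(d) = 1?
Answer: -4369/2789 ≈ -1.5665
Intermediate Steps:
k(Q, S) = -Q - S
x(z) = -z + 2*z² (x(z) = z*(2*z) - z = 2*z² - z = -z + 2*z²)
q(s) = 1 (q(s) = ((-1*(-1) - s) + s)*1 = ((1 - s) + s)*1 = 1*1 = 1)
(q(-33) - 4370)/(x(54) - 2989) = (1 - 4370)/(54*(-1 + 2*54) - 2989) = -4369/(54*(-1 + 108) - 2989) = -4369/(54*107 - 2989) = -4369/(5778 - 2989) = -4369/2789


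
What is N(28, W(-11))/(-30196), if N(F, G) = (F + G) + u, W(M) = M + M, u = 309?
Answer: -315/30196 ≈ -0.010432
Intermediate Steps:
W(M) = 2*M
N(F, G) = 309 + F + G (N(F, G) = (F + G) + 309 = 309 + F + G)
N(28, W(-11))/(-30196) = (309 + 28 + 2*(-11))/(-30196) = (309 + 28 - 22)*(-1/30196) = 315*(-1/30196) = -315/30196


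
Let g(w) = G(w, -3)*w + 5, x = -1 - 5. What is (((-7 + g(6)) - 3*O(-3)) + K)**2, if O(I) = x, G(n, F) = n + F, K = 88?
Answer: 14884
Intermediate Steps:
x = -6
G(n, F) = F + n
O(I) = -6
g(w) = 5 + w*(-3 + w) (g(w) = (-3 + w)*w + 5 = w*(-3 + w) + 5 = 5 + w*(-3 + w))
(((-7 + g(6)) - 3*O(-3)) + K)**2 = (((-7 + (5 + 6*(-3 + 6))) - 3*(-6)) + 88)**2 = (((-7 + (5 + 6*3)) + 18) + 88)**2 = (((-7 + (5 + 18)) + 18) + 88)**2 = (((-7 + 23) + 18) + 88)**2 = ((16 + 18) + 88)**2 = (34 + 88)**2 = 122**2 = 14884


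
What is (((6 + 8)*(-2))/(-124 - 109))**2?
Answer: 784/54289 ≈ 0.014441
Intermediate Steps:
(((6 + 8)*(-2))/(-124 - 109))**2 = ((14*(-2))/(-233))**2 = (-28*(-1/233))**2 = (28/233)**2 = 784/54289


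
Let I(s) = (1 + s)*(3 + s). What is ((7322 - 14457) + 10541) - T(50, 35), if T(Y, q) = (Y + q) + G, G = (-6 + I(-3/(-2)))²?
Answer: 52695/16 ≈ 3293.4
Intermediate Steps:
G = 441/16 (G = (-6 + (3 + (-3/(-2))² + 4*(-3/(-2))))² = (-6 + (3 + (-3*(-½))² + 4*(-3*(-½))))² = (-6 + (3 + (3/2)² + 4*(3/2)))² = (-6 + (3 + 9/4 + 6))² = (-6 + 45/4)² = (21/4)² = 441/16 ≈ 27.563)
T(Y, q) = 441/16 + Y + q (T(Y, q) = (Y + q) + 441/16 = 441/16 + Y + q)
((7322 - 14457) + 10541) - T(50, 35) = ((7322 - 14457) + 10541) - (441/16 + 50 + 35) = (-7135 + 10541) - 1*1801/16 = 3406 - 1801/16 = 52695/16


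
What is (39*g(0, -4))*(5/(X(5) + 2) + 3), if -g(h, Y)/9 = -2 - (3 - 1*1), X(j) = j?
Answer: 36504/7 ≈ 5214.9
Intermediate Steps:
g(h, Y) = 36 (g(h, Y) = -9*(-2 - (3 - 1*1)) = -9*(-2 - (3 - 1)) = -9*(-2 - 1*2) = -9*(-2 - 2) = -9*(-4) = 36)
(39*g(0, -4))*(5/(X(5) + 2) + 3) = (39*36)*(5/(5 + 2) + 3) = 1404*(5/7 + 3) = 1404*(26/7) = 36504/7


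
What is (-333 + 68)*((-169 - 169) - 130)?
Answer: 124020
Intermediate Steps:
(-333 + 68)*((-169 - 169) - 130) = -265*(-338 - 130) = -265*(-468) = 124020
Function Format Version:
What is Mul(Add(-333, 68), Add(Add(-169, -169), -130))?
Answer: 124020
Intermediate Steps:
Mul(Add(-333, 68), Add(Add(-169, -169), -130)) = Mul(-265, Add(-338, -130)) = Mul(-265, -468) = 124020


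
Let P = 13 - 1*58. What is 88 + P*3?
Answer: -47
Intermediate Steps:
P = -45 (P = 13 - 58 = -45)
88 + P*3 = 88 - 45*3 = 88 - 135 = -47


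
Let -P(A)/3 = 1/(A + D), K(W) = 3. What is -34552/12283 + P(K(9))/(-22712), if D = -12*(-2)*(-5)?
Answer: -30605068219/10879888344 ≈ -2.8130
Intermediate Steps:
D = -120 (D = -4*(-6)*(-5) = 24*(-5) = -120)
P(A) = -3/(-120 + A) (P(A) = -3/(A - 120) = -3/(-120 + A))
-34552/12283 + P(K(9))/(-22712) = -34552/12283 - 3/(-120 + 3)/(-22712) = -34552*1/12283 - 3/(-117)*(-1/22712) = -34552/12283 - 3*(-1/117)*(-1/22712) = -34552/12283 + (1/39)*(-1/22712) = -34552/12283 - 1/885768 = -30605068219/10879888344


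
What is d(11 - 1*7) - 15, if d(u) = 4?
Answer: -11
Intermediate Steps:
d(11 - 1*7) - 15 = 4 - 15 = -11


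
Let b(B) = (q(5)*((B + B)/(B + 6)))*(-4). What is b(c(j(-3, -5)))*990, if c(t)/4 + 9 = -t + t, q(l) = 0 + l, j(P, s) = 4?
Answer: -47520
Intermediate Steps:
q(l) = l
c(t) = -36 (c(t) = -36 + 4*(-t + t) = -36 + 4*0 = -36 + 0 = -36)
b(B) = -40*B/(6 + B) (b(B) = (5*((B + B)/(B + 6)))*(-4) = (5*((2*B)/(6 + B)))*(-4) = (5*(2*B/(6 + B)))*(-4) = (10*B/(6 + B))*(-4) = -40*B/(6 + B))
b(c(j(-3, -5)))*990 = -40*(-36)/(6 - 36)*990 = -40*(-36)/(-30)*990 = -40*(-36)*(-1/30)*990 = -48*990 = -47520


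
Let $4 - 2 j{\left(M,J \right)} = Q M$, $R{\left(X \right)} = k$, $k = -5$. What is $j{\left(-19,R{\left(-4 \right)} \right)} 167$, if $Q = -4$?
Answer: $-6012$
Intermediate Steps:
$R{\left(X \right)} = -5$
$j{\left(M,J \right)} = 2 + 2 M$ ($j{\left(M,J \right)} = 2 - \frac{\left(-4\right) M}{2} = 2 + 2 M$)
$j{\left(-19,R{\left(-4 \right)} \right)} 167 = \left(2 + 2 \left(-19\right)\right) 167 = \left(2 - 38\right) 167 = \left(-36\right) 167 = -6012$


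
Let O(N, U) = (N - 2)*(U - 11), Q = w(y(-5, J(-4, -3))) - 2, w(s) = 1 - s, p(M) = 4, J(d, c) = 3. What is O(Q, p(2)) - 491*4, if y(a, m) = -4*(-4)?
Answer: -1831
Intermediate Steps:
y(a, m) = 16
Q = -17 (Q = (1 - 1*16) - 2 = (1 - 16) - 2 = -15 - 2 = -17)
O(N, U) = (-11 + U)*(-2 + N) (O(N, U) = (-2 + N)*(-11 + U) = (-11 + U)*(-2 + N))
O(Q, p(2)) - 491*4 = (22 - 11*(-17) - 2*4 - 17*4) - 491*4 = (22 + 187 - 8 - 68) - 1964 = 133 - 1964 = -1831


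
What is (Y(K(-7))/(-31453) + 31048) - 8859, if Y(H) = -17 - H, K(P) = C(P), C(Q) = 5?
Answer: 697910639/31453 ≈ 22189.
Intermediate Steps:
K(P) = 5
(Y(K(-7))/(-31453) + 31048) - 8859 = ((-17 - 1*5)/(-31453) + 31048) - 8859 = ((-17 - 5)*(-1/31453) + 31048) - 8859 = (-22*(-1/31453) + 31048) - 8859 = (22/31453 + 31048) - 8859 = 976552766/31453 - 8859 = 697910639/31453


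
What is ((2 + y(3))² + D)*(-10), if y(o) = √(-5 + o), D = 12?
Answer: -140 - 40*I*√2 ≈ -140.0 - 56.569*I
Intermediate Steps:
((2 + y(3))² + D)*(-10) = ((2 + √(-5 + 3))² + 12)*(-10) = ((2 + √(-2))² + 12)*(-10) = ((2 + I*√2)² + 12)*(-10) = (12 + (2 + I*√2)²)*(-10) = -120 - 10*(2 + I*√2)²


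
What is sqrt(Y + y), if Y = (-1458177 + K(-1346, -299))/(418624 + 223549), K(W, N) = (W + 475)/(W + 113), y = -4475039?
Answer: I*sqrt(311734430739458522791121)/263933103 ≈ 2115.4*I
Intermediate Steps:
K(W, N) = (475 + W)/(113 + W)
Y = -1797931370/791799309 (Y = (-1458177 + (475 - 1346)/(113 - 1346))/(418624 + 223549) = (-1458177 - 871/(-1233))/642173 = (-1458177 - 1/1233*(-871))*(1/642173) = (-1458177 + 871/1233)*(1/642173) = -1797931370/1233*1/642173 = -1797931370/791799309 ≈ -2.2707)
sqrt(Y + y) = sqrt(-1797931370/791799309 - 4475039) = sqrt(-3543334585879421/791799309) = I*sqrt(311734430739458522791121)/263933103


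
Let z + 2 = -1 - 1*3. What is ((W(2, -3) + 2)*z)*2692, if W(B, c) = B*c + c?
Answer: 113064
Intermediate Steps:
W(B, c) = c + B*c
z = -6 (z = -2 + (-1 - 1*3) = -2 + (-1 - 3) = -2 - 4 = -6)
((W(2, -3) + 2)*z)*2692 = ((-3*(1 + 2) + 2)*(-6))*2692 = ((-3*3 + 2)*(-6))*2692 = ((-9 + 2)*(-6))*2692 = -7*(-6)*2692 = 42*2692 = 113064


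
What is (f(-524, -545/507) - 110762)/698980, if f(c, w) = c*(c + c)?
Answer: 43839/69898 ≈ 0.62718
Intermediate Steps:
f(c, w) = 2*c² (f(c, w) = c*(2*c) = 2*c²)
(f(-524, -545/507) - 110762)/698980 = (2*(-524)² - 110762)/698980 = (2*274576 - 110762)*(1/698980) = (549152 - 110762)*(1/698980) = 438390*(1/698980) = 43839/69898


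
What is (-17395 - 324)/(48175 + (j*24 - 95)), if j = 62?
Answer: -17719/49568 ≈ -0.35747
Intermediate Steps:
(-17395 - 324)/(48175 + (j*24 - 95)) = (-17395 - 324)/(48175 + (62*24 - 95)) = -17719/(48175 + (1488 - 95)) = -17719/(48175 + 1393) = -17719/49568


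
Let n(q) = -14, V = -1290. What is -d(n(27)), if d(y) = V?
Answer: 1290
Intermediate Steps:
d(y) = -1290
-d(n(27)) = -1*(-1290) = 1290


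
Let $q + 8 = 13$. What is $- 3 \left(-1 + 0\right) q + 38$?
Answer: $53$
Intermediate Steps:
$q = 5$ ($q = -8 + 13 = 5$)
$- 3 \left(-1 + 0\right) q + 38 = - 3 \left(-1 + 0\right) 5 + 38 = - 3 \left(-1\right) 5 + 38 = \left(-1\right) \left(-3\right) 5 + 38 = 3 \cdot 5 + 38 = 15 + 38 = 53$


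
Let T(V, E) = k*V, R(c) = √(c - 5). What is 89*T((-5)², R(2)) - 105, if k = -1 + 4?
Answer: 6570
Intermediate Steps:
R(c) = √(-5 + c)
k = 3
T(V, E) = 3*V
89*T((-5)², R(2)) - 105 = 89*(3*(-5)²) - 105 = 89*(3*25) - 105 = 89*75 - 105 = 6675 - 105 = 6570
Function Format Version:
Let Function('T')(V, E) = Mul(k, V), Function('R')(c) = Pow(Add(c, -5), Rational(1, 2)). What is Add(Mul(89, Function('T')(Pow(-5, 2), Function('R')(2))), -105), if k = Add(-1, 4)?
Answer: 6570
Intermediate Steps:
Function('R')(c) = Pow(Add(-5, c), Rational(1, 2))
k = 3
Function('T')(V, E) = Mul(3, V)
Add(Mul(89, Function('T')(Pow(-5, 2), Function('R')(2))), -105) = Add(Mul(89, Mul(3, Pow(-5, 2))), -105) = Add(Mul(89, Mul(3, 25)), -105) = Add(Mul(89, 75), -105) = Add(6675, -105) = 6570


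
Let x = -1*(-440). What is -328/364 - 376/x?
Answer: -8787/5005 ≈ -1.7556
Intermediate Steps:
x = 440
-328/364 - 376/x = -328/364 - 376/440 = -328*1/364 - 376*1/440 = -82/91 - 47/55 = -8787/5005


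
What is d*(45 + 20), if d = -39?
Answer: -2535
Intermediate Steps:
d*(45 + 20) = -39*(45 + 20) = -39*65 = -2535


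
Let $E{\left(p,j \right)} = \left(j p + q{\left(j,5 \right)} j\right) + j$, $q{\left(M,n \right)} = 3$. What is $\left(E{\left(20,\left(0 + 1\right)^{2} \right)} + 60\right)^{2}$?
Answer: $7056$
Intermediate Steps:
$E{\left(p,j \right)} = 4 j + j p$ ($E{\left(p,j \right)} = \left(j p + 3 j\right) + j = \left(3 j + j p\right) + j = 4 j + j p$)
$\left(E{\left(20,\left(0 + 1\right)^{2} \right)} + 60\right)^{2} = \left(\left(0 + 1\right)^{2} \left(4 + 20\right) + 60\right)^{2} = \left(1^{2} \cdot 24 + 60\right)^{2} = \left(1 \cdot 24 + 60\right)^{2} = \left(24 + 60\right)^{2} = 84^{2} = 7056$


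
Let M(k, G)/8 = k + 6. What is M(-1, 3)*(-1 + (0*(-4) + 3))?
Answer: 80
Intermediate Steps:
M(k, G) = 48 + 8*k (M(k, G) = 8*(k + 6) = 8*(6 + k) = 48 + 8*k)
M(-1, 3)*(-1 + (0*(-4) + 3)) = (48 + 8*(-1))*(-1 + (0*(-4) + 3)) = (48 - 8)*(-1 + (0 + 3)) = 40*(-1 + 3) = 40*2 = 80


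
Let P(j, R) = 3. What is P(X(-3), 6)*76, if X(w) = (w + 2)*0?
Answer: 228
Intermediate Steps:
X(w) = 0 (X(w) = (2 + w)*0 = 0)
P(X(-3), 6)*76 = 3*76 = 228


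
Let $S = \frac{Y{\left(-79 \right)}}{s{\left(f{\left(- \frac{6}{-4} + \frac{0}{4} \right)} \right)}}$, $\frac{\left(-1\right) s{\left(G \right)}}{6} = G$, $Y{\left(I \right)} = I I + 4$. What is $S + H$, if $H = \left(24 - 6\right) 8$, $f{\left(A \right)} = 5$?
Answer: $- \frac{385}{6} \approx -64.167$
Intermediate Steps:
$Y{\left(I \right)} = 4 + I^{2}$ ($Y{\left(I \right)} = I^{2} + 4 = 4 + I^{2}$)
$s{\left(G \right)} = - 6 G$
$H = 144$ ($H = 18 \cdot 8 = 144$)
$S = - \frac{1249}{6}$ ($S = \frac{4 + \left(-79\right)^{2}}{\left(-6\right) 5} = \frac{4 + 6241}{-30} = 6245 \left(- \frac{1}{30}\right) = - \frac{1249}{6} \approx -208.17$)
$S + H = - \frac{1249}{6} + 144 = - \frac{385}{6}$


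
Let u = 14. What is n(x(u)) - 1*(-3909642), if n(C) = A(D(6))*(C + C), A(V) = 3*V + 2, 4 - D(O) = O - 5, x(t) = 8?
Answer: 3909818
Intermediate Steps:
D(O) = 9 - O (D(O) = 4 - (O - 5) = 4 - (-5 + O) = 4 + (5 - O) = 9 - O)
A(V) = 2 + 3*V
n(C) = 22*C (n(C) = (2 + 3*(9 - 1*6))*(C + C) = (2 + 3*(9 - 6))*(2*C) = (2 + 3*3)*(2*C) = (2 + 9)*(2*C) = 11*(2*C) = 22*C)
n(x(u)) - 1*(-3909642) = 22*8 - 1*(-3909642) = 176 + 3909642 = 3909818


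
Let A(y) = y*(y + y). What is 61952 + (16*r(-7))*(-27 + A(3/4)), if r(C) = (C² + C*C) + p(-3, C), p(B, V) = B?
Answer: 22622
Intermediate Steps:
r(C) = -3 + 2*C² (r(C) = (C² + C*C) - 3 = (C² + C²) - 3 = 2*C² - 3 = -3 + 2*C²)
A(y) = 2*y² (A(y) = y*(2*y) = 2*y²)
61952 + (16*r(-7))*(-27 + A(3/4)) = 61952 + (16*(-3 + 2*(-7)²))*(-27 + 2*(3/4)²) = 61952 + (16*(-3 + 2*49))*(-27 + 2*(3*(¼))²) = 61952 + (16*(-3 + 98))*(-27 + 2*(¾)²) = 61952 + (16*95)*(-27 + 2*(9/16)) = 61952 + 1520*(-27 + 9/8) = 61952 + 1520*(-207/8) = 61952 - 39330 = 22622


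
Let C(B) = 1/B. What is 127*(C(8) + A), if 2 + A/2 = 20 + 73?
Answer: 185039/8 ≈ 23130.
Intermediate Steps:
A = 182 (A = -4 + 2*(20 + 73) = -4 + 2*93 = -4 + 186 = 182)
127*(C(8) + A) = 127*(1/8 + 182) = 127*(⅛ + 182) = 127*(1457/8) = 185039/8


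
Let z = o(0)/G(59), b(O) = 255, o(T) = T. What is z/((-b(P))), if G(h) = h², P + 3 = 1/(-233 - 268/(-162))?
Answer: 0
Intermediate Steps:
P = -56298/18739 (P = -3 + 1/(-233 - 268/(-162)) = -3 + 1/(-233 - 268*(-1/162)) = -3 + 1/(-233 + 134/81) = -3 + 1/(-18739/81) = -3 - 81/18739 = -56298/18739 ≈ -3.0043)
z = 0 (z = 0/(59²) = 0/3481 = 0*(1/3481) = 0)
z/((-b(P))) = 0/((-1*255)) = 0/(-255) = 0*(-1/255) = 0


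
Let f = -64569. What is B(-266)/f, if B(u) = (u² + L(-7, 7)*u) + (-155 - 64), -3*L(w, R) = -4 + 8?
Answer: -212675/193707 ≈ -1.0979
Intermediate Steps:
L(w, R) = -4/3 (L(w, R) = -(-4 + 8)/3 = -⅓*4 = -4/3)
B(u) = -219 + u² - 4*u/3 (B(u) = (u² - 4*u/3) + (-155 - 64) = (u² - 4*u/3) - 219 = -219 + u² - 4*u/3)
B(-266)/f = (-219 + (-266)² - 4/3*(-266))/(-64569) = (-219 + 70756 + 1064/3)*(-1/64569) = (212675/3)*(-1/64569) = -212675/193707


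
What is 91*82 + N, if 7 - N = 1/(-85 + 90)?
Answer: 37344/5 ≈ 7468.8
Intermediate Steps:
N = 34/5 (N = 7 - 1/(-85 + 90) = 7 - 1/5 = 7 - 1*⅕ = 7 - ⅕ = 34/5 ≈ 6.8000)
91*82 + N = 91*82 + 34/5 = 7462 + 34/5 = 37344/5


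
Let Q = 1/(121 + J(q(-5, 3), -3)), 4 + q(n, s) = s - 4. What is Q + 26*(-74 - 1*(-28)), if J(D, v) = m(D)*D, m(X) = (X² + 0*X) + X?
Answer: -25115/21 ≈ -1196.0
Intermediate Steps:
m(X) = X + X² (m(X) = (X² + 0) + X = X² + X = X + X²)
q(n, s) = -8 + s (q(n, s) = -4 + (s - 4) = -4 + (-4 + s) = -8 + s)
J(D, v) = D²*(1 + D) (J(D, v) = (D*(1 + D))*D = D²*(1 + D))
Q = 1/21 (Q = 1/(121 + (-8 + 3)²*(1 + (-8 + 3))) = 1/(121 + (-5)²*(1 - 5)) = 1/(121 + 25*(-4)) = 1/(121 - 100) = 1/21 ≈ 0.047619)
Q + 26*(-74 - 1*(-28)) = 1/21 + 26*(-74 - 1*(-28)) = 1/21 + 26*(-74 + 28) = 1/21 + 26*(-46) = 1/21 - 1196 = -25115/21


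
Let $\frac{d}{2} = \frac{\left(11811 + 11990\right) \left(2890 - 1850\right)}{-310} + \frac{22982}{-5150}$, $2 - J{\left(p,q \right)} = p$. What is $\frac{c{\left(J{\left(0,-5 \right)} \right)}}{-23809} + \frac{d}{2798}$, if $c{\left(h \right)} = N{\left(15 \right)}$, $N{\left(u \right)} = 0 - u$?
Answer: $- \frac{151763176948364}{2658874241575} \approx -57.078$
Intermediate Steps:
$N{\left(u \right)} = - u$
$J{\left(p,q \right)} = 2 - p$
$c{\left(h \right)} = -15$ ($c{\left(h \right)} = \left(-1\right) 15 = -15$)
$d = - \frac{12748528042}{79825}$ ($d = 2 \left(\frac{\left(11811 + 11990\right) \left(2890 - 1850\right)}{-310} + \frac{22982}{-5150}\right) = 2 \left(23801 \cdot 1040 \left(- \frac{1}{310}\right) + 22982 \left(- \frac{1}{5150}\right)\right) = 2 \left(24753040 \left(- \frac{1}{310}\right) - \frac{11491}{2575}\right) = 2 \left(- \frac{2475304}{31} - \frac{11491}{2575}\right) = 2 \left(- \frac{6374264021}{79825}\right) = - \frac{12748528042}{79825} \approx -1.5971 \cdot 10^{5}$)
$\frac{c{\left(J{\left(0,-5 \right)} \right)}}{-23809} + \frac{d}{2798} = - \frac{15}{-23809} - \frac{12748528042}{79825 \cdot 2798} = \left(-15\right) \left(- \frac{1}{23809}\right) - \frac{6374264021}{111675175} = \frac{15}{23809} - \frac{6374264021}{111675175} = - \frac{151763176948364}{2658874241575}$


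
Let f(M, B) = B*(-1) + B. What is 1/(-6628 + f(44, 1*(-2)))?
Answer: -1/6628 ≈ -0.00015088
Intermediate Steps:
f(M, B) = 0 (f(M, B) = -B + B = 0)
1/(-6628 + f(44, 1*(-2))) = 1/(-6628 + 0) = 1/(-6628) = -1/6628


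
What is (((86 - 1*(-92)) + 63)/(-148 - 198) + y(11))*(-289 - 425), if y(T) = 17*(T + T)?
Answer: -46111191/173 ≈ -2.6654e+5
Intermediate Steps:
y(T) = 34*T (y(T) = 17*(2*T) = 34*T)
(((86 - 1*(-92)) + 63)/(-148 - 198) + y(11))*(-289 - 425) = (((86 - 1*(-92)) + 63)/(-148 - 198) + 34*11)*(-289 - 425) = (((86 + 92) + 63)/(-346) + 374)*(-714) = ((178 + 63)*(-1/346) + 374)*(-714) = (241*(-1/346) + 374)*(-714) = (-241/346 + 374)*(-714) = (129163/346)*(-714) = -46111191/173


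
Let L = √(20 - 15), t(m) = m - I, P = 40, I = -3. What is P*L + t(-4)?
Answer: -1 + 40*√5 ≈ 88.443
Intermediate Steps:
t(m) = 3 + m (t(m) = m - 1*(-3) = m + 3 = 3 + m)
L = √5 ≈ 2.2361
P*L + t(-4) = 40*√5 + (3 - 4) = 40*√5 - 1 = -1 + 40*√5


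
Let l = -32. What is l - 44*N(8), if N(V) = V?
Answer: -384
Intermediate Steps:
l - 44*N(8) = -32 - 44*8 = -32 - 352 = -384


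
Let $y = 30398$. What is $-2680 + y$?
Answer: $27718$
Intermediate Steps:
$-2680 + y = -2680 + 30398 = 27718$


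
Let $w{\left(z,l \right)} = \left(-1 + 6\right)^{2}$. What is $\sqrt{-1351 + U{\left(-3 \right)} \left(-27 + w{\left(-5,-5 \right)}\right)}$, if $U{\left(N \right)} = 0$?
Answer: $i \sqrt{1351} \approx 36.756 i$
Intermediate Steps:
$w{\left(z,l \right)} = 25$ ($w{\left(z,l \right)} = 5^{2} = 25$)
$\sqrt{-1351 + U{\left(-3 \right)} \left(-27 + w{\left(-5,-5 \right)}\right)} = \sqrt{-1351 + 0 \left(-27 + 25\right)} = \sqrt{-1351 + 0 \left(-2\right)} = \sqrt{-1351 + 0} = \sqrt{-1351} = i \sqrt{1351}$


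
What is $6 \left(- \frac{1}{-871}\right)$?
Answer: $\frac{6}{871} \approx 0.0068886$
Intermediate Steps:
$6 \left(- \frac{1}{-871}\right) = 6 \left(\left(-1\right) \left(- \frac{1}{871}\right)\right) = 6 \cdot \frac{1}{871} = \frac{6}{871}$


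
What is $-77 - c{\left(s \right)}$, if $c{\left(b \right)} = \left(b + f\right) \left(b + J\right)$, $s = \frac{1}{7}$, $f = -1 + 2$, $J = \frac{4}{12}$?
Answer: $- \frac{11399}{147} \approx -77.544$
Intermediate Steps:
$J = \frac{1}{3}$ ($J = 4 \cdot \frac{1}{12} = \frac{1}{3} \approx 0.33333$)
$f = 1$
$s = \frac{1}{7} \approx 0.14286$
$c{\left(b \right)} = \left(1 + b\right) \left(\frac{1}{3} + b\right)$ ($c{\left(b \right)} = \left(b + 1\right) \left(b + \frac{1}{3}\right) = \left(1 + b\right) \left(\frac{1}{3} + b\right)$)
$-77 - c{\left(s \right)} = -77 - \left(\frac{1}{3} + \left(\frac{1}{7}\right)^{2} + \frac{4}{3} \cdot \frac{1}{7}\right) = -77 - \left(\frac{1}{3} + \frac{1}{49} + \frac{4}{21}\right) = -77 - \frac{80}{147} = - \frac{11399}{147}$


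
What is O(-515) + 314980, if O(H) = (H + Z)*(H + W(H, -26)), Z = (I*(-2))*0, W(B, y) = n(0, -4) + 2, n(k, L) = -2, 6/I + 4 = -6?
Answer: 580205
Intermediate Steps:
I = -3/5 (I = 6/(-4 - 6) = 6/(-10) = 6*(-1/10) = -3/5 ≈ -0.60000)
W(B, y) = 0 (W(B, y) = -2 + 2 = 0)
Z = 0 (Z = -3/5*(-2)*0 = (6/5)*0 = 0)
O(H) = H**2 (O(H) = (H + 0)*(H + 0) = H*H = H**2)
O(-515) + 314980 = (-515)**2 + 314980 = 265225 + 314980 = 580205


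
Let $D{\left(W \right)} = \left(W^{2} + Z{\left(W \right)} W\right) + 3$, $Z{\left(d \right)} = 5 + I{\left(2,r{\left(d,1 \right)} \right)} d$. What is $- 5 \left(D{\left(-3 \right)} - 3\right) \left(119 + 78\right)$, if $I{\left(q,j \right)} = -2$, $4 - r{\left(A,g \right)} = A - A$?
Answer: $23640$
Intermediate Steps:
$r{\left(A,g \right)} = 4$ ($r{\left(A,g \right)} = 4 - \left(A - A\right) = 4 - 0 = 4 + 0 = 4$)
$Z{\left(d \right)} = 5 - 2 d$
$D{\left(W \right)} = 3 + W^{2} + W \left(5 - 2 W\right)$ ($D{\left(W \right)} = \left(W^{2} + \left(5 - 2 W\right) W\right) + 3 = \left(W^{2} + W \left(5 - 2 W\right)\right) + 3 = 3 + W^{2} + W \left(5 - 2 W\right)$)
$- 5 \left(D{\left(-3 \right)} - 3\right) \left(119 + 78\right) = - 5 \left(\left(3 - \left(-3\right)^{2} + 5 \left(-3\right)\right) - 3\right) \left(119 + 78\right) = - 5 \left(\left(3 - 9 - 15\right) - 3\right) 197 = - 5 \left(-21 - 3\right) 197 = \left(-5\right) \left(-24\right) 197 = 120 \cdot 197 = 23640$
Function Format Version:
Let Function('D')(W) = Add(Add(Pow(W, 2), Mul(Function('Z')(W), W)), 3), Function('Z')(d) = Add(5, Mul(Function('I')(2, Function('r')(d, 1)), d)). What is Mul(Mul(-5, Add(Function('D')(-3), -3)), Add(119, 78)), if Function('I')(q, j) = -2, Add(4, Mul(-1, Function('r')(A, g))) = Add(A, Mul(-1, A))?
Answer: 23640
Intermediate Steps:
Function('r')(A, g) = 4 (Function('r')(A, g) = Add(4, Mul(-1, Add(A, Mul(-1, A)))) = Add(4, Mul(-1, 0)) = Add(4, 0) = 4)
Function('Z')(d) = Add(5, Mul(-2, d))
Function('D')(W) = Add(3, Pow(W, 2), Mul(W, Add(5, Mul(-2, W)))) (Function('D')(W) = Add(Add(Pow(W, 2), Mul(Add(5, Mul(-2, W)), W)), 3) = Add(Add(Pow(W, 2), Mul(W, Add(5, Mul(-2, W)))), 3) = Add(3, Pow(W, 2), Mul(W, Add(5, Mul(-2, W)))))
Mul(Mul(-5, Add(Function('D')(-3), -3)), Add(119, 78)) = Mul(Mul(-5, Add(Add(3, Mul(-1, Pow(-3, 2)), Mul(5, -3)), -3)), Add(119, 78)) = Mul(Mul(-5, Add(Add(3, Mul(-1, 9), -15), -3)), 197) = Mul(Mul(-5, Add(Add(3, -9, -15), -3)), 197) = Mul(Mul(-5, Add(-21, -3)), 197) = Mul(Mul(-5, -24), 197) = Mul(120, 197) = 23640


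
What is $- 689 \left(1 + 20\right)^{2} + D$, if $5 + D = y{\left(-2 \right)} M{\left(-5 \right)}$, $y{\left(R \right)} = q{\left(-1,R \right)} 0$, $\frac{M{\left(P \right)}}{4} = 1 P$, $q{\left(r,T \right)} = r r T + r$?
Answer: $-303854$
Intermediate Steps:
$q{\left(r,T \right)} = r + T r^{2}$ ($q{\left(r,T \right)} = r^{2} T + r = T r^{2} + r = r + T r^{2}$)
$M{\left(P \right)} = 4 P$ ($M{\left(P \right)} = 4 \cdot 1 P = 4 P$)
$y{\left(R \right)} = 0$ ($y{\left(R \right)} = - (1 + R \left(-1\right)) 0 = - (1 - R) 0 = \left(-1 + R\right) 0 = 0$)
$D = -5$ ($D = -5 + 0 \cdot 4 \left(-5\right) = -5 + 0 \left(-20\right) = -5 + 0 = -5$)
$- 689 \left(1 + 20\right)^{2} + D = - 689 \left(1 + 20\right)^{2} - 5 = - 689 \cdot 21^{2} - 5 = \left(-689\right) 441 - 5 = -303849 - 5 = -303854$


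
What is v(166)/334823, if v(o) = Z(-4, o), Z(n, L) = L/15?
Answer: 166/5022345 ≈ 3.3052e-5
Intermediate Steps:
Z(n, L) = L/15 (Z(n, L) = L*(1/15) = L/15)
v(o) = o/15
v(166)/334823 = ((1/15)*166)/334823 = (166/15)*(1/334823) = 166/5022345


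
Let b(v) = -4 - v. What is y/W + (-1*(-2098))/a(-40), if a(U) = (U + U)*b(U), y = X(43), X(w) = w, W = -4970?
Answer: -105509/143136 ≈ -0.73712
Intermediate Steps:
y = 43
a(U) = 2*U*(-4 - U) (a(U) = (U + U)*(-4 - U) = (2*U)*(-4 - U) = 2*U*(-4 - U))
y/W + (-1*(-2098))/a(-40) = 43/(-4970) + (-1*(-2098))/((-2*(-40)*(4 - 40))) = 43*(-1/4970) + 2098/((-2*(-40)*(-36))) = -43/4970 + 2098/(-2880) = -43/4970 + 2098*(-1/2880) = -43/4970 - 1049/1440 = -105509/143136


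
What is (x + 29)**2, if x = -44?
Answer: 225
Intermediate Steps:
(x + 29)**2 = (-44 + 29)**2 = (-15)**2 = 225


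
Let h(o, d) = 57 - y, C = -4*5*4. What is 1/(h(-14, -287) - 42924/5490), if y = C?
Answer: 915/118201 ≈ 0.0077410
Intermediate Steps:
C = -80 (C = -20*4 = -80)
y = -80
h(o, d) = 137 (h(o, d) = 57 - 1*(-80) = 57 + 80 = 137)
1/(h(-14, -287) - 42924/5490) = 1/(137 - 42924/5490) = 1/(137 - 42924*1/5490) = 1/(137 - 7154/915) = 1/(118201/915) = 915/118201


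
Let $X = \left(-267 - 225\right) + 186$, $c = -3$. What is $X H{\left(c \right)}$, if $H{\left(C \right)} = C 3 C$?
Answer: $-8262$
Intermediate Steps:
$H{\left(C \right)} = 3 C^{2}$ ($H{\left(C \right)} = 3 C C = 3 C^{2}$)
$X = -306$ ($X = \left(-267 - 225\right) + 186 = -492 + 186 = -306$)
$X H{\left(c \right)} = - 306 \cdot 3 \left(-3\right)^{2} = - 306 \cdot 3 \cdot 9 = \left(-306\right) 27 = -8262$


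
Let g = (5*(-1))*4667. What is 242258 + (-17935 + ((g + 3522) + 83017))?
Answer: 287527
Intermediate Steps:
g = -23335 (g = -5*4667 = -23335)
242258 + (-17935 + ((g + 3522) + 83017)) = 242258 + (-17935 + ((-23335 + 3522) + 83017)) = 242258 + (-17935 + (-19813 + 83017)) = 242258 + (-17935 + 63204) = 242258 + 45269 = 287527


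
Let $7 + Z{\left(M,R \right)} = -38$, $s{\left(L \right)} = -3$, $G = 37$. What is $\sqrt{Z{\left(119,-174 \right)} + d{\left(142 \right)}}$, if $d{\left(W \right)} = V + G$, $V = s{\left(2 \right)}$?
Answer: $i \sqrt{11} \approx 3.3166 i$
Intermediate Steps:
$Z{\left(M,R \right)} = -45$ ($Z{\left(M,R \right)} = -7 - 38 = -45$)
$V = -3$
$d{\left(W \right)} = 34$ ($d{\left(W \right)} = -3 + 37 = 34$)
$\sqrt{Z{\left(119,-174 \right)} + d{\left(142 \right)}} = \sqrt{-45 + 34} = \sqrt{-11} = i \sqrt{11}$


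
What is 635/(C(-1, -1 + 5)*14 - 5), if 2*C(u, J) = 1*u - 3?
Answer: -635/33 ≈ -19.242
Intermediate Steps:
C(u, J) = -3/2 + u/2 (C(u, J) = (1*u - 3)/2 = (u - 3)/2 = (-3 + u)/2 = -3/2 + u/2)
635/(C(-1, -1 + 5)*14 - 5) = 635/((-3/2 + (½)*(-1))*14 - 5) = 635/((-3/2 - ½)*14 - 5) = 635/(-2*14 - 5) = 635/(-28 - 5) = 635/(-33) = 635*(-1/33) = -635/33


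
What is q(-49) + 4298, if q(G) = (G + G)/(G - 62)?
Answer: 477176/111 ≈ 4298.9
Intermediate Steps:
q(G) = 2*G/(-62 + G) (q(G) = (2*G)/(-62 + G) = 2*G/(-62 + G))
q(-49) + 4298 = 2*(-49)/(-62 - 49) + 4298 = 2*(-49)/(-111) + 4298 = 2*(-49)*(-1/111) + 4298 = 98/111 + 4298 = 477176/111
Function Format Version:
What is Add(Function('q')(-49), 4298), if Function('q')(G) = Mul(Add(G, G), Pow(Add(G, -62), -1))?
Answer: Rational(477176, 111) ≈ 4298.9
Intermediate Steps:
Function('q')(G) = Mul(2, G, Pow(Add(-62, G), -1)) (Function('q')(G) = Mul(Mul(2, G), Pow(Add(-62, G), -1)) = Mul(2, G, Pow(Add(-62, G), -1)))
Add(Function('q')(-49), 4298) = Add(Mul(2, -49, Pow(Add(-62, -49), -1)), 4298) = Add(Mul(2, -49, Pow(-111, -1)), 4298) = Add(Mul(2, -49, Rational(-1, 111)), 4298) = Add(Rational(98, 111), 4298) = Rational(477176, 111)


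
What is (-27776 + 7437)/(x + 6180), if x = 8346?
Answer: -20339/14526 ≈ -1.4002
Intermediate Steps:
(-27776 + 7437)/(x + 6180) = (-27776 + 7437)/(8346 + 6180) = -20339/14526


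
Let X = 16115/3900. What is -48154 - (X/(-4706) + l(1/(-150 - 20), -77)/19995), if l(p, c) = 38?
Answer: -78539439551519/1631005480 ≈ -48154.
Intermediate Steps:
X = 3223/780 (X = 16115*(1/3900) = 3223/780 ≈ 4.1320)
-48154 - (X/(-4706) + l(1/(-150 - 20), -77)/19995) = -48154 - ((3223/780)/(-4706) + 38/19995) = -48154 - ((3223/780)*(-1/4706) + 38*(1/19995)) = -48154 - (-3223/3670680 + 38/19995) = -48154 - 1*1667599/1631005480 = -48154 - 1667599/1631005480 = -78539439551519/1631005480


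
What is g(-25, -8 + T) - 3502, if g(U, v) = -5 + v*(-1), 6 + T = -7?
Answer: -3486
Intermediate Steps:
T = -13 (T = -6 - 7 = -13)
g(U, v) = -5 - v
g(-25, -8 + T) - 3502 = (-5 - (-8 - 13)) - 3502 = (-5 - 1*(-21)) - 3502 = (-5 + 21) - 3502 = 16 - 3502 = -3486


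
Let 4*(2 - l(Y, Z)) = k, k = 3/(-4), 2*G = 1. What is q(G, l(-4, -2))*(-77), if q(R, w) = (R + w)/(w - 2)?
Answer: -3311/3 ≈ -1103.7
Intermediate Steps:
G = 1/2 (G = (1/2)*1 = 1/2 ≈ 0.50000)
k = -3/4 (k = 3*(-1/4) = -3/4 ≈ -0.75000)
l(Y, Z) = 35/16 (l(Y, Z) = 2 - 1/4*(-3/4) = 2 + 3/16 = 35/16)
q(R, w) = (R + w)/(-2 + w)
q(G, l(-4, -2))*(-77) = ((1/2 + 35/16)/(-2 + 35/16))*(-77) = ((43/16)/(3/16))*(-77) = ((16/3)*(43/16))*(-77) = (43/3)*(-77) = -3311/3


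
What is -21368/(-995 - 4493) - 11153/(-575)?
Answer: 9186783/394450 ≈ 23.290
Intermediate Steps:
-21368/(-995 - 4493) - 11153/(-575) = -21368/(-5488) - 11153*(-1/575) = -21368*(-1/5488) + 11153/575 = 2671/686 + 11153/575 = 9186783/394450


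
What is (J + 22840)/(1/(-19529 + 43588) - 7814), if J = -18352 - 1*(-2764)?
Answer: -174475868/187997025 ≈ -0.92808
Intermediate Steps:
J = -15588 (J = -18352 + 2764 = -15588)
(J + 22840)/(1/(-19529 + 43588) - 7814) = (-15588 + 22840)/(1/(-19529 + 43588) - 7814) = 7252/(1/24059 - 7814) = 7252/(-187997025/24059) = 7252*(-24059/187997025) = -174475868/187997025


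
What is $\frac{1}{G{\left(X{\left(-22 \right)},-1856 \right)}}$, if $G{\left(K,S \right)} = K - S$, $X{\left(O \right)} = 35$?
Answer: $\frac{1}{1891} \approx 0.00052882$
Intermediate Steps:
$\frac{1}{G{\left(X{\left(-22 \right)},-1856 \right)}} = \frac{1}{35 - -1856} = \frac{1}{35 + 1856} = \frac{1}{1891}$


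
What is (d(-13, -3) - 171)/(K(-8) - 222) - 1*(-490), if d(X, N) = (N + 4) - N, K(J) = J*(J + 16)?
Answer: 140307/286 ≈ 490.58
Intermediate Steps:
K(J) = J*(16 + J)
d(X, N) = 4 (d(X, N) = (4 + N) - N = 4)
(d(-13, -3) - 171)/(K(-8) - 222) - 1*(-490) = (4 - 171)/(-8*(16 - 8) - 222) - 1*(-490) = -167/(-8*8 - 222) + 490 = -167/(-64 - 222) + 490 = -167/(-286) + 490 = -167*(-1/286) + 490 = 167/286 + 490 = 140307/286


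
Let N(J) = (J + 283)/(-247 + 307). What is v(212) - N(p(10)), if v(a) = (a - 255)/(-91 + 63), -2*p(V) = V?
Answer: -1301/420 ≈ -3.0976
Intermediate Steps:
p(V) = -V/2
v(a) = 255/28 - a/28 (v(a) = (-255 + a)/(-28) = (-255 + a)*(-1/28) = 255/28 - a/28)
N(J) = 283/60 + J/60 (N(J) = (283 + J)/60 = (283 + J)*(1/60) = 283/60 + J/60)
v(212) - N(p(10)) = (255/28 - 1/28*212) - (283/60 + (-1/2*10)/60) = (255/28 - 53/7) - (283/60 + (1/60)*(-5)) = 43/28 - (283/60 - 1/12) = 43/28 - 1*139/30 = 43/28 - 139/30 = -1301/420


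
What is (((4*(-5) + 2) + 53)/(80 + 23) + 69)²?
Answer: 51008164/10609 ≈ 4808.0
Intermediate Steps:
(((4*(-5) + 2) + 53)/(80 + 23) + 69)² = (((-20 + 2) + 53)/103 + 69)² = ((-18 + 53)*(1/103) + 69)² = (35*(1/103) + 69)² = (35/103 + 69)² = (7142/103)² = 51008164/10609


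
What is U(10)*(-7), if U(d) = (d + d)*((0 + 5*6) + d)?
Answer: -5600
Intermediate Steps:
U(d) = 2*d*(30 + d) (U(d) = (2*d)*((0 + 30) + d) = (2*d)*(30 + d) = 2*d*(30 + d))
U(10)*(-7) = (2*10*(30 + 10))*(-7) = (2*10*40)*(-7) = 800*(-7) = -5600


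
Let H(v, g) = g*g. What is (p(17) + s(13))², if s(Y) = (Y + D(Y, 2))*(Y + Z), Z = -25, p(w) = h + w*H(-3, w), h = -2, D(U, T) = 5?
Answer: 22043025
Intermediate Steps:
H(v, g) = g²
p(w) = -2 + w³ (p(w) = -2 + w*w² = -2 + w³)
s(Y) = (-25 + Y)*(5 + Y) (s(Y) = (Y + 5)*(Y - 25) = (5 + Y)*(-25 + Y) = (-25 + Y)*(5 + Y))
(p(17) + s(13))² = ((-2 + 17³) + (-125 + 13² - 20*13))² = ((-2 + 4913) + (-125 + 169 - 260))² = (4911 - 216)² = 4695² = 22043025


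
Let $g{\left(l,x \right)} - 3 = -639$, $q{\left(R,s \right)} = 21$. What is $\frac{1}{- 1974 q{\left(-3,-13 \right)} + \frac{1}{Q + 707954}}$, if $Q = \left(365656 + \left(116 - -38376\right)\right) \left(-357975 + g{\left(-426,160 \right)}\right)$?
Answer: $- \frac{144931210474}{6007978398989197} \approx -2.4123 \cdot 10^{-5}$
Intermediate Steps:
$g{\left(l,x \right)} = -636$ ($g{\left(l,x \right)} = 3 - 639 = -636$)
$Q = -144931918428$ ($Q = \left(365656 + \left(116 - -38376\right)\right) \left(-357975 - 636\right) = \left(365656 + \left(116 + 38376\right)\right) \left(-358611\right) = \left(365656 + 38492\right) \left(-358611\right) = 404148 \left(-358611\right) = -144931918428$)
$\frac{1}{- 1974 q{\left(-3,-13 \right)} + \frac{1}{Q + 707954}} = \frac{1}{\left(-1974\right) 21 + \frac{1}{-144931918428 + 707954}} = \frac{1}{-41454 + \frac{1}{-144931210474}} = \frac{1}{-41454 - \frac{1}{144931210474}} = \frac{1}{- \frac{6007978398989197}{144931210474}} = - \frac{144931210474}{6007978398989197}$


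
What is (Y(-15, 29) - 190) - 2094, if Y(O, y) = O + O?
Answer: -2314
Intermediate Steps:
Y(O, y) = 2*O
(Y(-15, 29) - 190) - 2094 = (2*(-15) - 190) - 2094 = (-30 - 190) - 2094 = -220 - 2094 = -2314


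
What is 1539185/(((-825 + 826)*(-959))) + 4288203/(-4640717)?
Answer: -7147034382322/4450447603 ≈ -1605.9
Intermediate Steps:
1539185/(((-825 + 826)*(-959))) + 4288203/(-4640717) = 1539185/((1*(-959))) + 4288203*(-1/4640717) = 1539185/(-959) - 4288203/4640717 = 1539185*(-1/959) - 4288203/4640717 = -1539185/959 - 4288203/4640717 = -7147034382322/4450447603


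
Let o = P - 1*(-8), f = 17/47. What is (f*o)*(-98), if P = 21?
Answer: -48314/47 ≈ -1028.0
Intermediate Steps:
f = 17/47 (f = 17*(1/47) = 17/47 ≈ 0.36170)
o = 29 (o = 21 - 1*(-8) = 21 + 8 = 29)
(f*o)*(-98) = ((17/47)*29)*(-98) = (493/47)*(-98) = -48314/47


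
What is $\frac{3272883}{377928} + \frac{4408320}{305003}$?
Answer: $\frac{888088898203}{38423057928} \approx 23.113$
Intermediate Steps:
$\frac{3272883}{377928} + \frac{4408320}{305003} = 3272883 \cdot \frac{1}{377928} + 4408320 \cdot \frac{1}{305003} = \frac{1090961}{125976} + \frac{4408320}{305003} = \frac{888088898203}{38423057928}$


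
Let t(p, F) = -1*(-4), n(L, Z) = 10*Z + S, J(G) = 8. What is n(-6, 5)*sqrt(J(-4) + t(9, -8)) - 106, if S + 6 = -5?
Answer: -106 + 78*sqrt(3) ≈ 29.100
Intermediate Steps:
S = -11 (S = -6 - 5 = -11)
n(L, Z) = -11 + 10*Z (n(L, Z) = 10*Z - 11 = -11 + 10*Z)
t(p, F) = 4
n(-6, 5)*sqrt(J(-4) + t(9, -8)) - 106 = (-11 + 10*5)*sqrt(8 + 4) - 106 = (-11 + 50)*sqrt(12) - 106 = 39*(2*sqrt(3)) - 106 = 78*sqrt(3) - 106 = -106 + 78*sqrt(3)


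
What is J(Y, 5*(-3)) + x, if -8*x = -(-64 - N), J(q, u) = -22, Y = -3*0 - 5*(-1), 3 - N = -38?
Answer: -281/8 ≈ -35.125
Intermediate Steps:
N = 41 (N = 3 - 1*(-38) = 3 + 38 = 41)
Y = 5 (Y = 0 + 5 = 5)
x = -105/8 (x = -(-1)*(-64 - 1*41)/8 = -(-1)*(-64 - 41)/8 = -(-1)*(-105)/8 = -1/8*105 = -105/8 ≈ -13.125)
J(Y, 5*(-3)) + x = -22 - 105/8 = -281/8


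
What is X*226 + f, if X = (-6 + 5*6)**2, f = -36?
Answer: 130140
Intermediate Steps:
X = 576 (X = (-6 + 30)**2 = 24**2 = 576)
X*226 + f = 576*226 - 36 = 130176 - 36 = 130140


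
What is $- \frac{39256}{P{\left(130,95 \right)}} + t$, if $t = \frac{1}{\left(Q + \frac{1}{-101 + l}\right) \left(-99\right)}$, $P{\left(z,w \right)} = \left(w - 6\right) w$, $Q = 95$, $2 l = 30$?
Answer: $- \frac{31748271266}{6837820605} \approx -4.643$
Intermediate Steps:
$l = 15$ ($l = \frac{1}{2} \cdot 30 = 15$)
$P{\left(z,w \right)} = w \left(-6 + w\right)$ ($P{\left(z,w \right)} = \left(-6 + w\right) w = w \left(-6 + w\right)$)
$t = - \frac{86}{808731}$ ($t = \frac{1}{\left(95 + \frac{1}{-101 + 15}\right) \left(-99\right)} = \frac{1}{\left(95 + \frac{1}{-86}\right) \left(-99\right)} = \frac{1}{\left(95 - \frac{1}{86}\right) \left(-99\right)} = \frac{1}{\frac{8169}{86} \left(-99\right)} = \frac{1}{- \frac{808731}{86}} = - \frac{86}{808731} \approx -0.00010634$)
$- \frac{39256}{P{\left(130,95 \right)}} + t = - \frac{39256}{95 \left(-6 + 95\right)} - \frac{86}{808731} = - \frac{39256}{95 \cdot 89} - \frac{86}{808731} = - \frac{39256}{8455} - \frac{86}{808731} = - \frac{31748271266}{6837820605}$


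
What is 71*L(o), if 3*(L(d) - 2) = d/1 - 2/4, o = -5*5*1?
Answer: -923/2 ≈ -461.50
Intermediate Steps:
o = -25 (o = -25*1 = -25)
L(d) = 11/6 + d/3 (L(d) = 2 + (d/1 - 2/4)/3 = 2 + (d*1 - 2*¼)/3 = 2 + (d - ½)/3 = 2 + (-½ + d)/3 = 2 + (-⅙ + d/3) = 11/6 + d/3)
71*L(o) = 71*(11/6 + (⅓)*(-25)) = 71*(11/6 - 25/3) = 71*(-13/2) = -923/2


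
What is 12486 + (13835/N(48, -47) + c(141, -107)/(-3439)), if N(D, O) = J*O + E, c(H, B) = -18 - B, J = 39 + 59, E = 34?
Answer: 196270741015/15723108 ≈ 12483.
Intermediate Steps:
J = 98
N(D, O) = 34 + 98*O (N(D, O) = 98*O + 34 = 34 + 98*O)
12486 + (13835/N(48, -47) + c(141, -107)/(-3439)) = 12486 + (13835/(34 + 98*(-47)) + (-18 - 1*(-107))/(-3439)) = 12486 + (13835/(34 - 4606) + (-18 + 107)*(-1/3439)) = 12486 + (13835/(-4572) + 89*(-1/3439)) = 12486 + (13835*(-1/4572) - 89/3439) = 12486 + (-13835/4572 - 89/3439) = 12486 - 47985473/15723108 = 196270741015/15723108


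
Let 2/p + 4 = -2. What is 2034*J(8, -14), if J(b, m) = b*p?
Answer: -5424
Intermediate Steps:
p = -⅓ (p = 2/(-4 - 2) = 2/(-6) = 2*(-⅙) = -⅓ ≈ -0.33333)
J(b, m) = -b/3 (J(b, m) = b*(-⅓) = -b/3)
2034*J(8, -14) = 2034*(-⅓*8) = 2034*(-8/3) = -5424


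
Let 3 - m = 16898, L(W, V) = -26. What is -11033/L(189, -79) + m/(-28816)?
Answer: 159183099/374608 ≈ 424.93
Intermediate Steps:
m = -16895 (m = 3 - 1*16898 = 3 - 16898 = -16895)
-11033/L(189, -79) + m/(-28816) = -11033/(-26) - 16895/(-28816) = -11033*(-1/26) - 16895*(-1/28816) = 11033/26 + 16895/28816 = 159183099/374608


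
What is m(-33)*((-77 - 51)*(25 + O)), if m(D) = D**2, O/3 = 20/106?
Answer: -188876160/53 ≈ -3.5637e+6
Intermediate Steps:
O = 30/53 (O = 3*(20/106) = 3*(20*(1/106)) = 3*(10/53) = 30/53 ≈ 0.56604)
m(-33)*((-77 - 51)*(25 + O)) = (-33)**2*((-77 - 51)*(25 + 30/53)) = 1089*(-128*1355/53) = 1089*(-173440/53) = -188876160/53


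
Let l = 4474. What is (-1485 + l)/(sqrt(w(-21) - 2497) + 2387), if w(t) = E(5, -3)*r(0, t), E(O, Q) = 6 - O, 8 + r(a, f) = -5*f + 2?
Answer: 648613/518197 - 2989*I*sqrt(2398)/5700167 ≈ 1.2517 - 0.025678*I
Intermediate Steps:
r(a, f) = -6 - 5*f (r(a, f) = -8 + (-5*f + 2) = -8 + (2 - 5*f) = -6 - 5*f)
w(t) = -6 - 5*t (w(t) = (6 - 1*5)*(-6 - 5*t) = (6 - 5)*(-6 - 5*t) = 1*(-6 - 5*t) = -6 - 5*t)
(-1485 + l)/(sqrt(w(-21) - 2497) + 2387) = (-1485 + 4474)/(sqrt((-6 - 5*(-21)) - 2497) + 2387) = 2989/(sqrt((-6 + 105) - 2497) + 2387) = 2989/(sqrt(99 - 2497) + 2387) = 2989/(sqrt(-2398) + 2387) = 2989/(I*sqrt(2398) + 2387) = 2989/(2387 + I*sqrt(2398))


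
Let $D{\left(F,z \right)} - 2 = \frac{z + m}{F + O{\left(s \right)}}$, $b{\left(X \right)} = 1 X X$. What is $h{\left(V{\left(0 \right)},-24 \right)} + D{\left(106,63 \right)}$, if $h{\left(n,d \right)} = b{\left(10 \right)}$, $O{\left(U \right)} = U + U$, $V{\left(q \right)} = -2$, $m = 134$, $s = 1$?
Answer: $\frac{11213}{108} \approx 103.82$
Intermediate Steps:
$b{\left(X \right)} = X^{2}$ ($b{\left(X \right)} = X X = X^{2}$)
$O{\left(U \right)} = 2 U$
$h{\left(n,d \right)} = 100$ ($h{\left(n,d \right)} = 10^{2} = 100$)
$D{\left(F,z \right)} = 2 + \frac{134 + z}{2 + F}$ ($D{\left(F,z \right)} = 2 + \frac{z + 134}{F + 2 \cdot 1} = 2 + \frac{134 + z}{F + 2} = 2 + \frac{134 + z}{2 + F}$)
$h{\left(V{\left(0 \right)},-24 \right)} + D{\left(106,63 \right)} = 100 + \frac{138 + 63 + 2 \cdot 106}{2 + 106} = 100 + \frac{138 + 63 + 212}{108} = 100 + \frac{1}{108} \cdot 413 = 100 + \frac{413}{108} = \frac{11213}{108}$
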